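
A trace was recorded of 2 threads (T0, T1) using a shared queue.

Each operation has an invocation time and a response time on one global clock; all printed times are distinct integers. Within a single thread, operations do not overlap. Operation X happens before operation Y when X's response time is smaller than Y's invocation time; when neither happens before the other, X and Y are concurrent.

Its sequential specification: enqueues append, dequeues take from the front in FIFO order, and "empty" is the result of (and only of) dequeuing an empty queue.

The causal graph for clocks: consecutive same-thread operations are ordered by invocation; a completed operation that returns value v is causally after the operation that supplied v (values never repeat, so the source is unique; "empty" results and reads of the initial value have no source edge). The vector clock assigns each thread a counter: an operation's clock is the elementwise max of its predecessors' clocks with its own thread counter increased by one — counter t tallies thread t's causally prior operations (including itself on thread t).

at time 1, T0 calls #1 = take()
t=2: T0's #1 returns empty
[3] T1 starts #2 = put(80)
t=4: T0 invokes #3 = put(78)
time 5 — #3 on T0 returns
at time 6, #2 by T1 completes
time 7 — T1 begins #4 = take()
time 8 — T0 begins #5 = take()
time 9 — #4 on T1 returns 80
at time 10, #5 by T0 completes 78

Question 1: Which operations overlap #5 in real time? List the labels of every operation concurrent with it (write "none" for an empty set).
#4

#5 runs from 8 to 10; window-overlapping ops are concurrent
#1 [1,2]: before
#2 [3,6]: before
#3 [4,5]: before
#4 [7,9]: concurrent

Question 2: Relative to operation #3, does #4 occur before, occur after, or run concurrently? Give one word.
after

#4 spans [7,9], #3 spans [4,5]
resp(#3)=5 < inv(#4)=7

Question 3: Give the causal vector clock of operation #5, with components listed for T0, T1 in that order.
(3, 0)

#2 (invocation 3): nothing precedes it; T1's component alone gives (0, 1)
#1 (invocation 1): nothing precedes it; T0's component alone gives (1, 0)
#4 (invocation 7): componentwise max over VC(#2)=(0, 1), +1 at T1, giving (0, 2)
#3 (invocation 4): componentwise max over VC(#1)=(1, 0), +1 at T0, giving (2, 0)
#5 (invocation 8): componentwise max over VC(#3)=(2, 0), +1 at T0, giving (3, 0)
target: VC(#5) = (3, 0)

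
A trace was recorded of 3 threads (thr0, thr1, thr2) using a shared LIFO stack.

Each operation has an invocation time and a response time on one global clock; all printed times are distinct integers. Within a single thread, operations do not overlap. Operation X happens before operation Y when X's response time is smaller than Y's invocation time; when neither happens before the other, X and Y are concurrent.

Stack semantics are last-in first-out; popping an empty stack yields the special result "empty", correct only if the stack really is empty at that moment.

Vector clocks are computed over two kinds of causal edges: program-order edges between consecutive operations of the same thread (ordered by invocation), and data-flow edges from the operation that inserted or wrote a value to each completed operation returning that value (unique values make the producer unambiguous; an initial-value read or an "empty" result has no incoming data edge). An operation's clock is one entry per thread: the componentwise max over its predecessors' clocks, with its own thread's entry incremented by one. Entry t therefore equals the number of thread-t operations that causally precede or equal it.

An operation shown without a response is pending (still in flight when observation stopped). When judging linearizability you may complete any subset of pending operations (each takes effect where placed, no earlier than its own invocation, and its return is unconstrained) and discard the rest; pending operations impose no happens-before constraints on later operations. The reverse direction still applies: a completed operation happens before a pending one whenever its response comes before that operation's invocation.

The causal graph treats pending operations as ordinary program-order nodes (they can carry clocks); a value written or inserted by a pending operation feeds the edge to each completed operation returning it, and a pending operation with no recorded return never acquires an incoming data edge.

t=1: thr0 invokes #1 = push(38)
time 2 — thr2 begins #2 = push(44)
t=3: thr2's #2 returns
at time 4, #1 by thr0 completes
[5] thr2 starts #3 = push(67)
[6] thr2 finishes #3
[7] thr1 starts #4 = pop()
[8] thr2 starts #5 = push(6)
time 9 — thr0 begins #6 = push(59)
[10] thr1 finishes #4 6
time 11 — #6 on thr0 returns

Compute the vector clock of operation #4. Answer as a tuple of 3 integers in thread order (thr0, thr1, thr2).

root op #2, invoked 2: fresh clock plus thr2's own tick → (0, 0, 1)
root op #1, invoked 1: fresh clock plus thr0's own tick → (1, 0, 0)
merge at #3 (invoked 5): VC(#2)=(0, 0, 1), own-thread bump on thr2 → (0, 0, 2)
merge at #6 (invoked 9): VC(#1)=(1, 0, 0), own-thread bump on thr0 → (2, 0, 0)
merge at #5 (invoked 8): VC(#3)=(0, 0, 2), own-thread bump on thr2 → (0, 0, 3)
merge at #4 (invoked 7): VC(#5)=(0, 0, 3), own-thread bump on thr1 → (0, 1, 3)
target: VC(#4) = (0, 1, 3)

(0, 1, 3)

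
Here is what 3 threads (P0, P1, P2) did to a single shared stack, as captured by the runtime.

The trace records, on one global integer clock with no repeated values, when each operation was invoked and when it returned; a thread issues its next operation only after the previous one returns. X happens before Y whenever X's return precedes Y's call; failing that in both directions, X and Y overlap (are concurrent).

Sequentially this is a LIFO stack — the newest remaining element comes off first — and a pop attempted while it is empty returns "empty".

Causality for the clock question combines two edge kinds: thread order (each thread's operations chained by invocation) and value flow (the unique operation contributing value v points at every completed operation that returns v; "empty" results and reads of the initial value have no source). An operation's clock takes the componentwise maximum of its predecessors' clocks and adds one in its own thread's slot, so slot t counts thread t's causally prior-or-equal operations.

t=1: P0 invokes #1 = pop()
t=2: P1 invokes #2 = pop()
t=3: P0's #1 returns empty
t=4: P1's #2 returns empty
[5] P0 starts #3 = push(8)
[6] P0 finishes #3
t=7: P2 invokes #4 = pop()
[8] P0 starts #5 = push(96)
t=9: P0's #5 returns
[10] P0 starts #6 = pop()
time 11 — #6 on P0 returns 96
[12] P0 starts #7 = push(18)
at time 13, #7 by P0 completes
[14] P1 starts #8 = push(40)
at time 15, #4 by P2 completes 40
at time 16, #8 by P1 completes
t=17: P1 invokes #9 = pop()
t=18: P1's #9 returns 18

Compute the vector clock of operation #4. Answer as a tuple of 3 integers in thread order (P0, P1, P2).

root op #2, invoked 2: fresh clock plus P1's own tick → (0, 1, 0)
root op #1, invoked 1: fresh clock plus P0's own tick → (1, 0, 0)
#8 (invocation 14): componentwise max over VC(#2)=(0, 1, 0), +1 at P1, giving (0, 2, 0)
#3 (invocation 5): componentwise max over VC(#1)=(1, 0, 0), +1 at P0, giving (2, 0, 0)
#4 (invocation 7): componentwise max over VC(#8)=(0, 2, 0), +1 at P2, giving (0, 2, 1)
#5 (invocation 8): componentwise max over VC(#3)=(2, 0, 0), +1 at P0, giving (3, 0, 0)
#6 (invocation 10): componentwise max over VC(#5)=(3, 0, 0), +1 at P0, giving (4, 0, 0)
#7 (invocation 12): componentwise max over VC(#6)=(4, 0, 0), +1 at P0, giving (5, 0, 0)
#9 (invocation 17): componentwise max over VC(#7)=(5, 0, 0), VC(#8)=(0, 2, 0), +1 at P1, giving (5, 3, 0)
target: VC(#4) = (0, 2, 1)

(0, 2, 1)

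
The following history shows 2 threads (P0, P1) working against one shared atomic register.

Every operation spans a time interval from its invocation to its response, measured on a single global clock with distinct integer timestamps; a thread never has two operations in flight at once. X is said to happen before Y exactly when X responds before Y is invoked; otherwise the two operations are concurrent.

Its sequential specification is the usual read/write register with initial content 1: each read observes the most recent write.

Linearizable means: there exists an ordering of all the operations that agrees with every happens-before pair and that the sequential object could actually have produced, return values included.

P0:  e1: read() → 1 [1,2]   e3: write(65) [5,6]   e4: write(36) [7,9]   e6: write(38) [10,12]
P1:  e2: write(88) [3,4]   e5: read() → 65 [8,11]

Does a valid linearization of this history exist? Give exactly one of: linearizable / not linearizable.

a witness: e1, e2, e3, e5, e4, e6
after step 1 (e1 read() → 1): value 1
after step 2 (e2 write(88)): value 88
after step 3 (e3 write(65)): value 65
after step 4 (e5 read() → 65): value 65
after step 5 (e4 write(36)): value 36
after step 6 (e6 write(38)): value 38

linearizable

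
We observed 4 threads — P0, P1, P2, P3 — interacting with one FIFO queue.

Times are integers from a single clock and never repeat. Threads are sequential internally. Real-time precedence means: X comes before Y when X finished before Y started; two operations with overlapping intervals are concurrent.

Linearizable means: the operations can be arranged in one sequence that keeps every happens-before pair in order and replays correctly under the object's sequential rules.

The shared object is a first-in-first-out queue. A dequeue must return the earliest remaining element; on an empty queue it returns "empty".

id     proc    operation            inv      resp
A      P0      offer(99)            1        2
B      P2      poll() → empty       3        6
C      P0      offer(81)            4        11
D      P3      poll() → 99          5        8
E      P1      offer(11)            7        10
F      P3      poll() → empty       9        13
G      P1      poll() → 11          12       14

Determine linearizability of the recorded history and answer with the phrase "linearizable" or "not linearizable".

witness order: A, D, B, F, E, C, G
after step 1 (A offer(99)): queue <99>
after step 2 (D poll() → 99): queue <>
after step 3 (B poll() → empty): queue <>
after step 4 (F poll() → empty): queue <>
after step 5 (E offer(11)): queue <11>
after step 6 (C offer(81)): queue <11,81>
after step 7 (G poll() → 11): queue <81>

linearizable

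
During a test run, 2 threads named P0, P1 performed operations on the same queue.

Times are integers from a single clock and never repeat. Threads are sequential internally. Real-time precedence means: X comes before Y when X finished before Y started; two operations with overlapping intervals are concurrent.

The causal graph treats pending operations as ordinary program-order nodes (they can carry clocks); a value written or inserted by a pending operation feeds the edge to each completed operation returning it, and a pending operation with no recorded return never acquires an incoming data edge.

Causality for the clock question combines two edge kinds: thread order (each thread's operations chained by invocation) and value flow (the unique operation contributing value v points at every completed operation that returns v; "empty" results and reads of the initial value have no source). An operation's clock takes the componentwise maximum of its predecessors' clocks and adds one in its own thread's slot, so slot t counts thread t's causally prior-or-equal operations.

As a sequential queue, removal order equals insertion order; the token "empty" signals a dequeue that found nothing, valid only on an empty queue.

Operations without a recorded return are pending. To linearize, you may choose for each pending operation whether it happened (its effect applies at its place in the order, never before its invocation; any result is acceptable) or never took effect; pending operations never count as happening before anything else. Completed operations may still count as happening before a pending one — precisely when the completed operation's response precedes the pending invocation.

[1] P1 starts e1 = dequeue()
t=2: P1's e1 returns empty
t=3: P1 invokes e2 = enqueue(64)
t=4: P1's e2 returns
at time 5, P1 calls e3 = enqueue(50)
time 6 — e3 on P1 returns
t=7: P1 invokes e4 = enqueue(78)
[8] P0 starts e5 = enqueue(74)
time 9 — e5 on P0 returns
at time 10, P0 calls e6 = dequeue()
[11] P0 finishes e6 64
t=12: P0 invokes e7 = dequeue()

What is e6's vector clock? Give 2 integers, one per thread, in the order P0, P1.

(2, 2)

root op e1, invoked 1: fresh clock plus P1's own tick → (0, 1)
root op e5, invoked 8: fresh clock plus P0's own tick → (1, 0)
from VC(e1)=(0, 1), e2 (invoked 3) maxes components and bumps P1 → (0, 2)
from VC(e2)=(0, 2), e3 (invoked 5) maxes components and bumps P1 → (0, 3)
from VC(e3)=(0, 3), e4 (invoked 7) maxes components and bumps P1 → (0, 4)
from VC(e2)=(0, 2), VC(e5)=(1, 0), e6 (invoked 10) maxes components and bumps P0 → (2, 2)
from VC(e6)=(2, 2), e7 (invoked 12) maxes components and bumps P0 → (3, 2)
target: VC(e6) = (2, 2)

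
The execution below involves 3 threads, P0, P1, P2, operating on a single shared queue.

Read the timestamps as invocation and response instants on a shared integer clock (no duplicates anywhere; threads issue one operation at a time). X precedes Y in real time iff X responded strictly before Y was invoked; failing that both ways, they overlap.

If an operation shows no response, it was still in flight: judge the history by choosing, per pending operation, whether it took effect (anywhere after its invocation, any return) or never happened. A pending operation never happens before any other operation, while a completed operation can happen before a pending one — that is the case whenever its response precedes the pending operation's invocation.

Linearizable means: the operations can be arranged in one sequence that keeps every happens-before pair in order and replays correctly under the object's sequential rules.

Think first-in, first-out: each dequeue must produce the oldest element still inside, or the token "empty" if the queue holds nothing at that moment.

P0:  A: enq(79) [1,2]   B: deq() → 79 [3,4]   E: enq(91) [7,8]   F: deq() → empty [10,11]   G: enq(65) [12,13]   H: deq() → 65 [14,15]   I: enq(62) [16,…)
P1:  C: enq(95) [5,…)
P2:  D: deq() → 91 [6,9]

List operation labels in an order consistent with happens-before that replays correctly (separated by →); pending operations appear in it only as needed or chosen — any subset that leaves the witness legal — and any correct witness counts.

A → B → E → D → F → G → C → H

1. A enq(79), leaving queue <79>
2. B deq() → 79, leaving queue <>
3. E enq(91), leaving queue <91>
4. D deq() → 91, leaving queue <>
5. F deq() → empty, leaving queue <>
6. G enq(65), leaving queue <65>
7. C enq(95) (pending, included), leaving queue <65,95>
8. H deq() → 65, leaving queue <95>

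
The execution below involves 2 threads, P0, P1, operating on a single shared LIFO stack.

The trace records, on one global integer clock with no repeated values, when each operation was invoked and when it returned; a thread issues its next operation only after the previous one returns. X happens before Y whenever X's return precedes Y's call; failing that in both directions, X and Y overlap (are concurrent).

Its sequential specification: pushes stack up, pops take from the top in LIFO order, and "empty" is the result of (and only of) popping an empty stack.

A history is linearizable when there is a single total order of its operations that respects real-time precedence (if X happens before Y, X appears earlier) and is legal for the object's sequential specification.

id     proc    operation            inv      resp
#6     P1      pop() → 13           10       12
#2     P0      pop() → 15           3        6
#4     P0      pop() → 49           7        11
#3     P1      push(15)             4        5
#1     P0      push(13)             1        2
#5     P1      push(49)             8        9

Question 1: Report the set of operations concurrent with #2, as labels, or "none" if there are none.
#3

#2 spans [3,6]; an op avoiding the whole window 3..6 is ordered, any other is concurrent
#1 [1,2]: before
#3 [4,5]: concurrent
#4 [7,11]: after
#5 [8,9]: after
#6 [10,12]: after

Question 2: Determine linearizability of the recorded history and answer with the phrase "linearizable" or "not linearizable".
linearizable

a witness: #1, #3, #2, #5, #4, #6
step 1: #1 push(13) — stack <13>
step 2: #3 push(15) — stack <13,15>
step 3: #2 pop() → 15 — stack <13>
step 4: #5 push(49) — stack <13,49>
step 5: #4 pop() → 49 — stack <13>
step 6: #6 pop() → 13 — stack <>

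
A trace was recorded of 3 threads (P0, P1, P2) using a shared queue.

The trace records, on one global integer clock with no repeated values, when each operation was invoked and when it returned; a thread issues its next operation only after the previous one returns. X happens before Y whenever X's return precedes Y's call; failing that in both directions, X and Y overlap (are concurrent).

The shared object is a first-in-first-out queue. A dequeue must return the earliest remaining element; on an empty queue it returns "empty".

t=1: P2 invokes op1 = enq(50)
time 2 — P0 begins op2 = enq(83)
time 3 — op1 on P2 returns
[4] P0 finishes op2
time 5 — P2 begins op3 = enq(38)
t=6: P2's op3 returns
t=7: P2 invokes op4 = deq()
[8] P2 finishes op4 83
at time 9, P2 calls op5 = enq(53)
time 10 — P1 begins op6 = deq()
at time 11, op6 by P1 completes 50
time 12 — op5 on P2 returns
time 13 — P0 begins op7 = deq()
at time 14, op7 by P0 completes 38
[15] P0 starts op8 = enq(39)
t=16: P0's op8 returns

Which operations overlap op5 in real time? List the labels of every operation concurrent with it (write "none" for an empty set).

op6

op5 spans [9,12]; an op avoiding the whole window 9..12 is ordered, any other is concurrent
op1 [1,3]: before
op2 [2,4]: before
op3 [5,6]: before
op4 [7,8]: before
op6 [10,11]: concurrent
op7 [13,14]: after
op8 [15,16]: after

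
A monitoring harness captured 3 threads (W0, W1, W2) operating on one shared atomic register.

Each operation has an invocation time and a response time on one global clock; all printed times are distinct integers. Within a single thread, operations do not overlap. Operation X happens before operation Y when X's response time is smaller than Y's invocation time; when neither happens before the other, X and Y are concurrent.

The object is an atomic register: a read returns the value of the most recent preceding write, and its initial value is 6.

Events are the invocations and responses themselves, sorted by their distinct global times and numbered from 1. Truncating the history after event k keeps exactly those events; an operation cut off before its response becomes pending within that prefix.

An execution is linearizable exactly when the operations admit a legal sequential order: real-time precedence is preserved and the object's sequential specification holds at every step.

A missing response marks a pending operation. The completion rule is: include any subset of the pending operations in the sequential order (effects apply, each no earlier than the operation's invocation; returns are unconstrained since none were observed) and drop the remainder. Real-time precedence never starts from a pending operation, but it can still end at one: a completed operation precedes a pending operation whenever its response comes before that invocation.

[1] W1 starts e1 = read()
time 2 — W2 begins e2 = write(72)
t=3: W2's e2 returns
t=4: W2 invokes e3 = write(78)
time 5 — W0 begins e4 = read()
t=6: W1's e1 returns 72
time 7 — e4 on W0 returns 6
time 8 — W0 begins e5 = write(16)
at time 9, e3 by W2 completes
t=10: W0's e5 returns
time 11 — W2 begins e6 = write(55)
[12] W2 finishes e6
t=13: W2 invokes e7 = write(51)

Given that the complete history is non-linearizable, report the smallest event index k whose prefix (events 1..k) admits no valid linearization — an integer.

7

one valid order for events 1..6 is e2, e1:
after step 1 (e2 write(72)): value 72
after step 2 (e1 read() → 72): value 72
with event 7 included (e4 responding at time 7), all real-time-consistent orders fail
no escape via the 1 pending operation (e3): every completion choice fails
take e1, e2, e4 (pending dropped): step 1 already fails, because e1 read() → 72 cannot occur there
take e2, e1, e4 (pending dropped): step 3 already fails, because e4 read() → 6 cannot occur there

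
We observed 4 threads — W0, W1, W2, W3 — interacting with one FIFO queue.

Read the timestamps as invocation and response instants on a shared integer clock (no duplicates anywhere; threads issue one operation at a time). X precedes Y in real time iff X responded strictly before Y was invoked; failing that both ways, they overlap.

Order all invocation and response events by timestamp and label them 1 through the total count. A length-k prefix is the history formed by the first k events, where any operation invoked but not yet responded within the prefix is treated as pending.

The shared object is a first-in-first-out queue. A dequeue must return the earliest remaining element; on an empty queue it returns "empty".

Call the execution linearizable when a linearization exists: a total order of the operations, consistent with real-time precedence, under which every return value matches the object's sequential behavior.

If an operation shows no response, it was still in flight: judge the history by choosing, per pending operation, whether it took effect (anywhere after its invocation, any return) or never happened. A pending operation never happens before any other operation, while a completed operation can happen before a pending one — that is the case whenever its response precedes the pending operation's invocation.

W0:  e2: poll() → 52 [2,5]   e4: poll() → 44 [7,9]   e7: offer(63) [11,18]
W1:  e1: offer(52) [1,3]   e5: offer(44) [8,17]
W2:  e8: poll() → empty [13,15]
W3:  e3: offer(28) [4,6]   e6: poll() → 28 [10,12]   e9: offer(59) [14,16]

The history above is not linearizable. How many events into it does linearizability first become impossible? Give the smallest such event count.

9

events 1..8 are linearizable, e.g. via e1, e2, e3:
after step 1 (e1 offer(52)): queue <52>
after step 2 (e2 poll() → 52): queue <>
after step 3 (e3 offer(28)): queue <28>
include event 9 — e4 responding at 9 — and every candidate order breaks
no completion choice of the 1 pending operation (e5) rescues it — every subset was tried
for example e1, e2, e3, e4 (pending dropped) fails at step 4: e4 poll() → 44 is not legal there
for example e1, e3, e2, e4 (pending dropped) fails at step 4: e4 poll() → 44 is not legal there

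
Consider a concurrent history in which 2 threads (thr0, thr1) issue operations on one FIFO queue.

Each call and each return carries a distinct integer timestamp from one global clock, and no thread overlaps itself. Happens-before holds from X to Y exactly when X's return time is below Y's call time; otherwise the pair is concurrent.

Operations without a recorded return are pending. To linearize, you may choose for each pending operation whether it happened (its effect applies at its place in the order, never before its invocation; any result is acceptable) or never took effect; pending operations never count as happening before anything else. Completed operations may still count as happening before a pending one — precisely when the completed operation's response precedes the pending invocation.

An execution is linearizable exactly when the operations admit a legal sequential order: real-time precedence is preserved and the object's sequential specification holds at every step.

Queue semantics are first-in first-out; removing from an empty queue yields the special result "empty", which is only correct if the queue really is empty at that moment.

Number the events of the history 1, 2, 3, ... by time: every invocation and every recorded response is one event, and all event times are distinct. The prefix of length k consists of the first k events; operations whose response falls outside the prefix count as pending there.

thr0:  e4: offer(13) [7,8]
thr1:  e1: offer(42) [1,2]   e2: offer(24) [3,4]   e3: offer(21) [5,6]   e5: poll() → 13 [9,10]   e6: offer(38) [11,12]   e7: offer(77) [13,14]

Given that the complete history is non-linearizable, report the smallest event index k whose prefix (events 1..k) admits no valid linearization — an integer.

one valid order for events 1..9 is e1, e2, e3, e4:
1. e1 offer(42), leaving queue <42>
2. e2 offer(24), leaving queue <42,24>
3. e3 offer(21), leaving queue <42,24,21>
4. e4 offer(13), leaving queue <42,24,21,13>
at event 10 (e5's time-10 response) nothing linearizes any more
sample order e1, e2, e3, e4, e5 stalls at step 5 — e5 poll() → 13 has no legal effect

10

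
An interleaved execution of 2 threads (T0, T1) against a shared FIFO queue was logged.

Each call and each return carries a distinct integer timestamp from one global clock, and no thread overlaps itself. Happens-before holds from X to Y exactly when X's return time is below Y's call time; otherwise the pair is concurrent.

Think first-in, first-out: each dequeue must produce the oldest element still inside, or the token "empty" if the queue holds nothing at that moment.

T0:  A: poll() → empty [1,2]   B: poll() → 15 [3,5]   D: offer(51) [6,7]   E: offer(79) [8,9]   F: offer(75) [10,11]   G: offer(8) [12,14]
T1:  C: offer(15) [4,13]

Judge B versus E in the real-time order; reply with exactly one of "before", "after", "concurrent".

before

B spans [3,5], E spans [8,9]
resp(B)=5 < inv(E)=8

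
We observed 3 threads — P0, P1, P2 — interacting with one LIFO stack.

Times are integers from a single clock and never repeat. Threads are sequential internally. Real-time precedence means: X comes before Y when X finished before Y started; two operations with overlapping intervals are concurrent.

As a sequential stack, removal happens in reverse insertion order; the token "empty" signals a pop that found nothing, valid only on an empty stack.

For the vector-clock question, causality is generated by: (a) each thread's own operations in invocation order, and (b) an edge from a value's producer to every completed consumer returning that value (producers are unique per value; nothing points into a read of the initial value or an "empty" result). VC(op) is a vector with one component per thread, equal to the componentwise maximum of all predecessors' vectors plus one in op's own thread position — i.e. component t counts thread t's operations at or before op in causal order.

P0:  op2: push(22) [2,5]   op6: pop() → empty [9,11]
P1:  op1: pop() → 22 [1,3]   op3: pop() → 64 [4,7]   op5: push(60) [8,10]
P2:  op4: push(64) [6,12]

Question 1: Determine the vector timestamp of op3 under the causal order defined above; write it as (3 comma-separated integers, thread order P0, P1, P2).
(1, 2, 1)

op4, invoked 6, has no incoming edges; only P2's bump applies → (0, 0, 1)
op2, invoked 2, has no incoming edges; only P0's bump applies → (1, 0, 0)
VC(op1, invoked at 1): max of VC(op2)=(1, 0, 0), then +1 on thread P1 → (1, 1, 0)
VC(op6, invoked at 9): max of VC(op2)=(1, 0, 0), then +1 on thread P0 → (2, 0, 0)
VC(op3, invoked at 4): max of VC(op1)=(1, 1, 0), VC(op4)=(0, 0, 1), then +1 on thread P1 → (1, 2, 1)
VC(op5, invoked at 8): max of VC(op3)=(1, 2, 1), then +1 on thread P1 → (1, 3, 1)
target: VC(op3) = (1, 2, 1)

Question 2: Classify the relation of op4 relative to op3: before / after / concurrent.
concurrent

op4 spans [6,12], op3 spans [4,7]
the intervals overlap in both directions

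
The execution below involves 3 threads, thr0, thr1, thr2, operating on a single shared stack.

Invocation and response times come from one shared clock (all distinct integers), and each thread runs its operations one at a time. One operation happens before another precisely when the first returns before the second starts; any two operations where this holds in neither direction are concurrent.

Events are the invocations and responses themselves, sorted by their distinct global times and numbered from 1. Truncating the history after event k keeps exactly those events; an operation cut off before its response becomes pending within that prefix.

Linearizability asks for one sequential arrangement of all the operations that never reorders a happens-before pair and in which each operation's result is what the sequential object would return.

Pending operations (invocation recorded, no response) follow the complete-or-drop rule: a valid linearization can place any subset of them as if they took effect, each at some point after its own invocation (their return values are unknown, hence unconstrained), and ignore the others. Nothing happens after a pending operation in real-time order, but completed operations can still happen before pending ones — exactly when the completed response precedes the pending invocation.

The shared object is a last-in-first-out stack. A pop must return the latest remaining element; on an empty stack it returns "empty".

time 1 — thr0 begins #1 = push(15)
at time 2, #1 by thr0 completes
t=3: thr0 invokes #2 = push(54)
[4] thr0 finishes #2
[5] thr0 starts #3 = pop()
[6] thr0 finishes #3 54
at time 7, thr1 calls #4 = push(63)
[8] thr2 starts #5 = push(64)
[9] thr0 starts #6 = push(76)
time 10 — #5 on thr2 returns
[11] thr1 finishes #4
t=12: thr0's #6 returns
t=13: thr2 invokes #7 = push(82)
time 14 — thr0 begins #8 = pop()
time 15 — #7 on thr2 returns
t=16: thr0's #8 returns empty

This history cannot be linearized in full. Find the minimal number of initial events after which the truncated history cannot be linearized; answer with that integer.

16

a valid linearization of events 1..15 exists, for instance #1, #2, #3, #4, #5, #6, #7:
after step 1 (#1 push(15)): stack <15>
after step 2 (#2 push(54)): stack <15,54>
after step 3 (#3 pop() → 54): stack <15>
after step 4 (#4 push(63)): stack <15,63>
after step 5 (#5 push(64)): stack <15,63,64>
after step 6 (#6 push(76)): stack <15,63,64,76>
after step 7 (#7 push(82)): stack <15,63,64,76,82>
include event 16 — #8 responding at 16 — and every candidate order breaks
one such order, #1, #2, #3, #4, #5, #6, #7, #8, breaks at step 8 where #8 pop() → empty is illegal
one such order, #1, #2, #3, #4, #5, #6, #8, #7, breaks at step 7 where #8 pop() → empty is illegal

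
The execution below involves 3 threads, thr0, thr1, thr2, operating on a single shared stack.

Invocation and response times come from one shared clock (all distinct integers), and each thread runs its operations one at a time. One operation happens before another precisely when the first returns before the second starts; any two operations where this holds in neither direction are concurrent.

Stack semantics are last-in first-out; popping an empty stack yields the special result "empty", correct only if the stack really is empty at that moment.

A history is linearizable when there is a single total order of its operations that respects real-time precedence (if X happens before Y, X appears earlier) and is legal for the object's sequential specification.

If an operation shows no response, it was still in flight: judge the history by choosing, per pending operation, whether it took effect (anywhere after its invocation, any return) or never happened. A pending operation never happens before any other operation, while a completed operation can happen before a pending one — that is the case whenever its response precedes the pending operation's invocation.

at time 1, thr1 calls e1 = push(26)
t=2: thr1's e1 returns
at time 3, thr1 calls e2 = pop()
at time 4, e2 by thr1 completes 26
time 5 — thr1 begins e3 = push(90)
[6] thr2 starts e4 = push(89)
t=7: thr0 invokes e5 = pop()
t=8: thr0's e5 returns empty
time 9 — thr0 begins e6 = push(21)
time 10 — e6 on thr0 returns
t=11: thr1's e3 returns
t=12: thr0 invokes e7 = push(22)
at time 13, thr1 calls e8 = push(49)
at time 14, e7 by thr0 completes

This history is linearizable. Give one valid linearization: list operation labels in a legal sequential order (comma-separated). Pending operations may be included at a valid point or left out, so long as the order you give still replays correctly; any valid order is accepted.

1. e1 push(26), leaving stack <26>
2. e2 pop() → 26, leaving stack <>
3. e5 pop() → empty, leaving stack <>
4. e3 push(90), leaving stack <90>
5. e4 push(89) (pending, included), leaving stack <90,89>
6. e6 push(21), leaving stack <90,89,21>
7. e7 push(22), leaving stack <90,89,21,22>

e1, e2, e5, e3, e4, e6, e7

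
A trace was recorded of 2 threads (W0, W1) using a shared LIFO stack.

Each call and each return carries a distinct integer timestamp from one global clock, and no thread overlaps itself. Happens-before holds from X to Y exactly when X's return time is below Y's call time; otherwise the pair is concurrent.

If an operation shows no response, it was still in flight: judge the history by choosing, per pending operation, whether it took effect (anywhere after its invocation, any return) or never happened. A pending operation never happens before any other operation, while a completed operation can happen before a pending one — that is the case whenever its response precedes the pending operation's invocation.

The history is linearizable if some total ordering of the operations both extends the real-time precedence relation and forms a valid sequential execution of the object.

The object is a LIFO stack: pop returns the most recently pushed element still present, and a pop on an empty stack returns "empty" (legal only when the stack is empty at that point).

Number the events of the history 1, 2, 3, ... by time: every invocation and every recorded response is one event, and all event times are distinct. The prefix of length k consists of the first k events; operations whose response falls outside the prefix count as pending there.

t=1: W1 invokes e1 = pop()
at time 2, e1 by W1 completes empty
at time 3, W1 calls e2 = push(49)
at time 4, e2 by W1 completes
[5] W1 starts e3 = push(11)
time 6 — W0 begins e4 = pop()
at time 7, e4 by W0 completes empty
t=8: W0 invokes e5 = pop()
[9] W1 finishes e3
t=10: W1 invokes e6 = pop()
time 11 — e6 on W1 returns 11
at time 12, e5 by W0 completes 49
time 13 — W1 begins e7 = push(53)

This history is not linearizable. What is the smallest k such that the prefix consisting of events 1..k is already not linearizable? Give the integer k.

one valid order for events 1..6 is e1, e2:
1. e1 pop() → empty, leaving stack <>
2. e2 push(49), leaving stack <49>
adding event 7 (e4 responds at 7) leaves no legal real-time order
no escape via the 1 pending operation (e3): every completion choice fails
one such order, e1, e2, e4 (pending dropped), breaks at step 3 where e4 pop() → empty is illegal

7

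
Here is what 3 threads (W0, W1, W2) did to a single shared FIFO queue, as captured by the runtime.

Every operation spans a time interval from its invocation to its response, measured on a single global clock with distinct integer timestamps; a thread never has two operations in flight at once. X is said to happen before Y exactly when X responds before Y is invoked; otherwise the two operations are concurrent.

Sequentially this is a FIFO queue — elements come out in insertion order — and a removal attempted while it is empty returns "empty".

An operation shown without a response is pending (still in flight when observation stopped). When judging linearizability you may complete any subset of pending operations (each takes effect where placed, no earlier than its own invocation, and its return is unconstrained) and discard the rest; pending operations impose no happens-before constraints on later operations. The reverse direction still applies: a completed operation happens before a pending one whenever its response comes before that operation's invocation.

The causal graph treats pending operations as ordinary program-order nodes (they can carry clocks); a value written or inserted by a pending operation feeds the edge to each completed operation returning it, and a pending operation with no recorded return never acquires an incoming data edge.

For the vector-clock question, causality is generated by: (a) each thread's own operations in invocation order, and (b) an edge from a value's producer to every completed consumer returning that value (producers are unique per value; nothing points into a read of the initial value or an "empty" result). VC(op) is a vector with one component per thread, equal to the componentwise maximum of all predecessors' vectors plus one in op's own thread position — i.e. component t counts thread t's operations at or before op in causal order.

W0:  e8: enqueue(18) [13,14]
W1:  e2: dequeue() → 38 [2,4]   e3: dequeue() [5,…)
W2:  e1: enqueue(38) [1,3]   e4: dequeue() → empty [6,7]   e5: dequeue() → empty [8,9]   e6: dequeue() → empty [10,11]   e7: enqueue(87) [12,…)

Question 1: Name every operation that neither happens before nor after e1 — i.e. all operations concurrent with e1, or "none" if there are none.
e2

overlap test against e1 [1,3]: concurrent iff the interval meets 1..3
e2 [2,4]: concurrent
e3 [5,…): after
e4 [6,7]: after
e5 [8,9]: after
e6 [10,11]: after
e7 [12,…): after
e8 [13,14]: after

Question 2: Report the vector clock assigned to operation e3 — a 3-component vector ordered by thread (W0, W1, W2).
(0, 2, 1)

no predecessors for e1 (invoked 1): W2 increments from zero → (0, 0, 1)
no predecessors for e8 (invoked 13): W0 increments from zero → (1, 0, 0)
e4, invoked 6, takes VC(e1)=(0, 0, 1) under max, adds 1 for W2 → (0, 0, 2)
e2, invoked 2, takes VC(e1)=(0, 0, 1) under max, adds 1 for W1 → (0, 1, 1)
e5, invoked 8, takes VC(e4)=(0, 0, 2) under max, adds 1 for W2 → (0, 0, 3)
e3, invoked 5, takes VC(e2)=(0, 1, 1) under max, adds 1 for W1 → (0, 2, 1)
e6, invoked 10, takes VC(e5)=(0, 0, 3) under max, adds 1 for W2 → (0, 0, 4)
e7, invoked 12, takes VC(e6)=(0, 0, 4) under max, adds 1 for W2 → (0, 0, 5)
target: VC(e3) = (0, 2, 1)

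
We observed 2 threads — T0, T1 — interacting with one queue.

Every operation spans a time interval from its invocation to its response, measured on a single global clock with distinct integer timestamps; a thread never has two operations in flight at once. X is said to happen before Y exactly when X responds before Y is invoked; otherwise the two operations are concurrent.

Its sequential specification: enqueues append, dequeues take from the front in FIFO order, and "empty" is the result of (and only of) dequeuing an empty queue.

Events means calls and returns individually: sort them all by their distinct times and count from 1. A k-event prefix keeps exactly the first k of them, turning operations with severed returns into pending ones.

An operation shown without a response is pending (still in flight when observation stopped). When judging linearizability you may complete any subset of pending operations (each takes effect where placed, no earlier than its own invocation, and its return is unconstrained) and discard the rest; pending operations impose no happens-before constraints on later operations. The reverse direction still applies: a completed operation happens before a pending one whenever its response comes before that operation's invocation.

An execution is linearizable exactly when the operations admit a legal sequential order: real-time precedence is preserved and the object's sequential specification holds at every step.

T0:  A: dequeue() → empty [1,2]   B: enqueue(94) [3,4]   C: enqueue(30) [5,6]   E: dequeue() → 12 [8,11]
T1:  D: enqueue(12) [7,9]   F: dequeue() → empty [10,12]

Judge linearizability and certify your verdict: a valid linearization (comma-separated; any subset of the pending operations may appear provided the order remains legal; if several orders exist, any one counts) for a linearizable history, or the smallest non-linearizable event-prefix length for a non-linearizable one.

not linearizable — minimal violating prefix: 11 events

cut after 10 events: linearizable; cut after 11 events (E responds, time 11): not linearizable
real-time-consistent orders of the 5 completed operations: 2 — all fail the queue replay
no escape via the 1 pending operation (F): every completion choice fails
take A, B, C, D, E (pending dropped): step 5 already fails, because E dequeue() → 12 cannot occur there
take A, B, C, E, D (pending dropped): step 4 already fails, because E dequeue() → 12 cannot occur there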